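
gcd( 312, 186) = 6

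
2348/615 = 2348/615 = 3.82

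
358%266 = 92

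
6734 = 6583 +151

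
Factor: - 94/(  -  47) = 2^1 = 2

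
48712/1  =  48712=48712.00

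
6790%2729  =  1332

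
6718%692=490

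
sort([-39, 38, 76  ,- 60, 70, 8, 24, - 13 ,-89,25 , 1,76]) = [-89,-60, - 39, - 13, 1, 8,24 , 25, 38 , 70,  76,76]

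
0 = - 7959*0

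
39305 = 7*5615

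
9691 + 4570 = 14261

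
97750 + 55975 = 153725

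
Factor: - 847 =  - 7^1*11^2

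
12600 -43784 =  - 31184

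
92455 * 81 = 7488855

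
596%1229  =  596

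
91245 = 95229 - 3984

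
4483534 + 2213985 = 6697519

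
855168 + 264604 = 1119772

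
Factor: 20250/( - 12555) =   -  2^1 * 5^2 * 31^(-1 ) = -50/31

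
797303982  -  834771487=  - 37467505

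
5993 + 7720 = 13713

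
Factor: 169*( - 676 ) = -2^2*13^4=-  114244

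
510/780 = 17/26 = 0.65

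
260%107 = 46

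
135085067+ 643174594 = 778259661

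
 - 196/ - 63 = 28/9 =3.11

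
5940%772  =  536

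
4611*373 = 1719903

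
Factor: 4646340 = 2^2*3^2 * 5^1*83^1*311^1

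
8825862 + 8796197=17622059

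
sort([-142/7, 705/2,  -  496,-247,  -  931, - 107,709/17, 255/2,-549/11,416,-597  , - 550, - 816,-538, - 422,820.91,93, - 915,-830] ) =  [ - 931, - 915, - 830,- 816,  -  597 ,-550 , - 538, - 496,-422,-247, - 107, - 549/11,-142/7,709/17,93, 255/2,705/2, 416  ,  820.91]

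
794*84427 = 67035038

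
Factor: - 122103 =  - 3^2*13567^1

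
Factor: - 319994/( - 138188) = 829/358= 2^( - 1)*179^( - 1 )*829^1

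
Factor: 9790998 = 2^1*3^1*7^1*113^1 * 2063^1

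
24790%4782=880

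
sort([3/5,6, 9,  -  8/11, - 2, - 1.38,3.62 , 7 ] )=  [ - 2 , - 1.38, - 8/11,3/5,3.62, 6, 7,9] 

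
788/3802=394/1901 = 0.21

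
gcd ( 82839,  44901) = 3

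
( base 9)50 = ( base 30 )1f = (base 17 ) 2B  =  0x2D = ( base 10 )45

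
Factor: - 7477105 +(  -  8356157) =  - 15833262 = - 2^1*3^1*37^1*73^1*977^1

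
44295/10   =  8859/2=4429.50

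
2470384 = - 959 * (  -  2576 ) 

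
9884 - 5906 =3978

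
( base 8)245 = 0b10100101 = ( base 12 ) 119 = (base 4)2211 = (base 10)165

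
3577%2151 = 1426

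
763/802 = 763/802  =  0.95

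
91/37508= 91/37508 = 0.00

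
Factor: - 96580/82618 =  - 2^1*5^1*11^1*101^ (-1) * 409^ ( - 1)* 439^1 = - 48290/41309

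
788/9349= 788/9349 =0.08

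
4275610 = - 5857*( - 730 ) 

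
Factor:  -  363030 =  - 2^1*3^1*5^1 *12101^1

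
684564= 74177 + 610387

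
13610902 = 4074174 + 9536728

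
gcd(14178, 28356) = 14178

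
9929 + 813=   10742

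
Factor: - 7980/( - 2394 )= 2^1*3^ (  -  1)* 5^1 = 10/3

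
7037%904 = 709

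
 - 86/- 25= 86/25 = 3.44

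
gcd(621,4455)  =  27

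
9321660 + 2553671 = 11875331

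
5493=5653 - 160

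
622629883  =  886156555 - 263526672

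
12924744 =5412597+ 7512147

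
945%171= 90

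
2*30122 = 60244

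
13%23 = 13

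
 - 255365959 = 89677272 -345043231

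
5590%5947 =5590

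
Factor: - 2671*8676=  - 2^2*3^2*241^1*2671^1=-23173596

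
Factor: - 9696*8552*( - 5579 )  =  462611751168= 2^8*3^1*7^1  *101^1* 797^1*1069^1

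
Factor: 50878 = 2^1 * 25439^1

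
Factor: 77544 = 2^3*3^3*359^1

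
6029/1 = 6029 = 6029.00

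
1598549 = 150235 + 1448314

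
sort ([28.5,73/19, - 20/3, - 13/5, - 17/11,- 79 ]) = [ - 79, - 20/3, - 13/5,-17/11, 73/19, 28.5 ]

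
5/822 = 5/822 = 0.01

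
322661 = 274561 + 48100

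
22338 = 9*2482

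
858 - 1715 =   -  857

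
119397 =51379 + 68018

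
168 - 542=-374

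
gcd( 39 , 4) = 1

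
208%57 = 37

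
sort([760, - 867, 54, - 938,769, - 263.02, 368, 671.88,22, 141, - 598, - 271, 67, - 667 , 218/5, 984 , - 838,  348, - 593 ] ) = [ - 938, - 867 , - 838, - 667, - 598, - 593, - 271, - 263.02,22, 218/5, 54, 67, 141, 348,368, 671.88, 760,769, 984]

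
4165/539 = 85/11=7.73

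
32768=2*16384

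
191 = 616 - 425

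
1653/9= 183  +  2/3 = 183.67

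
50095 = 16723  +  33372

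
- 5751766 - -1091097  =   - 4660669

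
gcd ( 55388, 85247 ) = 1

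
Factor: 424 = 2^3*53^1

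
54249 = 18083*3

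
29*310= 8990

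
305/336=305/336 = 0.91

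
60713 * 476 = 28899388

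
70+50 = 120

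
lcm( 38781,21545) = 193905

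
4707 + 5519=10226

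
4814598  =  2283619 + 2530979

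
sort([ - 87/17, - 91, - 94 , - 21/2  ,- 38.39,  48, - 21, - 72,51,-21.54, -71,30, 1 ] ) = [  -  94,-91,  -  72 ,  -  71,  -  38.39,-21.54, - 21 ,-21/2, - 87/17,1,30, 48, 51] 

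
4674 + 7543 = 12217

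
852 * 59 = 50268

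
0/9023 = 0 = 0.00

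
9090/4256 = 4545/2128= 2.14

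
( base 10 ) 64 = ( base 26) 2C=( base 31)22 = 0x40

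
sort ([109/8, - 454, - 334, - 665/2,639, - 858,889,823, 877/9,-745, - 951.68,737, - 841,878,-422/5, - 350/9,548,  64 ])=[ - 951.68  , - 858, - 841, - 745, - 454 ,  -  334,-665/2,  -  422/5, - 350/9,109/8,64,877/9, 548,639,737,823, 878,  889 ]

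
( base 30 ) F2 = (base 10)452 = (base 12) 318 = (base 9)552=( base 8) 704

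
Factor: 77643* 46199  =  3587028957=3^2*8627^1*46199^1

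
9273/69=134 + 9/23 = 134.39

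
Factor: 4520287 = 179^1*25253^1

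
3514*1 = 3514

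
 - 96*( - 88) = 8448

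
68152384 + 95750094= 163902478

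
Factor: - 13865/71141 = -5^1*7^( - 1)*47^1*59^1*10163^( - 1 )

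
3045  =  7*435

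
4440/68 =65 +5/17 = 65.29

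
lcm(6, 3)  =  6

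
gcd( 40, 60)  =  20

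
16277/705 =23 + 62/705 = 23.09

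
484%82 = 74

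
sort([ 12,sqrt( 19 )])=[sqrt( 19), 12] 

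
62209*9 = 559881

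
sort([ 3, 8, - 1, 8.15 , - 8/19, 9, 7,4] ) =[ - 1, - 8/19, 3, 4, 7,8 , 8.15, 9 ]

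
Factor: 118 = 2^1*59^1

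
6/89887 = 6/89887 = 0.00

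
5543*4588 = 25431284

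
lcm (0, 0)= 0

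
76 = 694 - 618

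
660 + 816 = 1476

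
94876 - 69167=25709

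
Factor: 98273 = 7^1*101^1*139^1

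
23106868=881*26228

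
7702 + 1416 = 9118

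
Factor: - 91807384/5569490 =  - 2^2*5^( - 1)*101^1*521^( - 1)*1069^(- 1)*113623^1 = - 45903692/2784745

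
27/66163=27/66163 = 0.00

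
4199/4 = 1049 + 3/4 = 1049.75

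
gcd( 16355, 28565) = 5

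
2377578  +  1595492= 3973070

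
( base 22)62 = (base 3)11222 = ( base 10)134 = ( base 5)1014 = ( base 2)10000110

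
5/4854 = 5/4854  =  0.00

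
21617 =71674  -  50057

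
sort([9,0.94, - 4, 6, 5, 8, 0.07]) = [ - 4, 0.07,  0.94,5,6, 8, 9]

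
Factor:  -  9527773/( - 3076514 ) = 2^ ( - 1 )*7^(  -  2)*23^1*61^1*6791^1 * 31393^( - 1) 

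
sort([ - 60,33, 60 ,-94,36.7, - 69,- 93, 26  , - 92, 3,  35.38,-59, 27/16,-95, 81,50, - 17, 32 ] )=[-95, - 94,- 93, - 92,-69, - 60, - 59,-17,27/16,3, 26, 32, 33, 35.38,36.7, 50, 60,81]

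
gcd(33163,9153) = 1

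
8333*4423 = 36856859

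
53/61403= 53/61403=0.00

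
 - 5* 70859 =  - 354295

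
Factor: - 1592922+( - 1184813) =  - 2777735 = - 5^1*347^1*1601^1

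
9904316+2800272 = 12704588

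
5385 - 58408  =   - 53023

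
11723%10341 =1382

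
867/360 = 289/120  =  2.41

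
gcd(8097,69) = 3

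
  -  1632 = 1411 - 3043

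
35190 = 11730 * 3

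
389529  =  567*687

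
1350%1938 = 1350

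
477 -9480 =-9003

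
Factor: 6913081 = 7^1*419^1*2357^1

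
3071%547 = 336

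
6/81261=2/27087 = 0.00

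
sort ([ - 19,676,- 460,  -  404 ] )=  [ - 460, - 404, - 19,  676]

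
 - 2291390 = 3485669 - 5777059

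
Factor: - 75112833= - 3^1*19^1*317^1*4157^1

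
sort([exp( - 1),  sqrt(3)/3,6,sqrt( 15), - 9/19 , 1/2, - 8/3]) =[ - 8/3, - 9/19,exp(-1), 1/2,sqrt( 3)/3,sqrt( 15) , 6]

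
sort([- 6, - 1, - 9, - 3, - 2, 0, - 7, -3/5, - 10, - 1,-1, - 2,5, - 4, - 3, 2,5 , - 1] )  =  [-10, - 9, - 7, - 6, - 4, - 3,-3, - 2,-2,- 1, - 1,-1, - 1, - 3/5, 0 , 2,  5, 5 ]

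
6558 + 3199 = 9757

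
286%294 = 286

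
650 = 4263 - 3613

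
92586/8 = 11573 + 1/4=11573.25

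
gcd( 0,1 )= 1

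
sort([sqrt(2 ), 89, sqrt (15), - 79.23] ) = [-79.23, sqrt( 2),  sqrt( 15), 89]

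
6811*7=47677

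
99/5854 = 99/5854 = 0.02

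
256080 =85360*3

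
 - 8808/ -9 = 978+2/3 = 978.67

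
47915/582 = 82 + 191/582 = 82.33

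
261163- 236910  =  24253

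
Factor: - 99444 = - 2^2*3^1*8287^1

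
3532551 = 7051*501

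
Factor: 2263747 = 967^1*2341^1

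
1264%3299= 1264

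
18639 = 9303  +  9336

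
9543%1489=609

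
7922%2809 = 2304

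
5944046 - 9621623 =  - 3677577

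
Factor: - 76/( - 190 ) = 2/5= 2^1*5^( - 1 ) 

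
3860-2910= 950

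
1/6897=1/6897 = 0.00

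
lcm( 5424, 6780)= 27120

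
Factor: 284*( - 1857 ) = -527388 = -2^2*3^1*71^1*619^1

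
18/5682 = 3/947 = 0.00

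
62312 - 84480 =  - 22168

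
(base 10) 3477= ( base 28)4c5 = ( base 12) 2019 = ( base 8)6625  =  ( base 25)5e2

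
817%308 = 201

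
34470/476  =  72 + 99/238 =72.42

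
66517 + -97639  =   - 31122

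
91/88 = 91/88 = 1.03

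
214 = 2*107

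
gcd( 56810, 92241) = 1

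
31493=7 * 4499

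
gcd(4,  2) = 2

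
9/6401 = 9/6401 = 0.00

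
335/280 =67/56 = 1.20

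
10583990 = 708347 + 9875643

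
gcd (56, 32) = 8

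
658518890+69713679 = 728232569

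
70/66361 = 70/66361 = 0.00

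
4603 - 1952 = 2651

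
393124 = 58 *6778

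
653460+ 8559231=9212691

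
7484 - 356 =7128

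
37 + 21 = 58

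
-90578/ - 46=1969+2/23 = 1969.09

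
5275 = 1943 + 3332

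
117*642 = 75114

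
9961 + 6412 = 16373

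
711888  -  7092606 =-6380718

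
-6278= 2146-8424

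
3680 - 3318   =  362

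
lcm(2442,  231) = 17094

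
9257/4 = 2314 + 1/4=2314.25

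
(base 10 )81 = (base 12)69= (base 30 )2L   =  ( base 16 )51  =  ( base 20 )41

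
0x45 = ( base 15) 49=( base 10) 69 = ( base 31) 27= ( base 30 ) 29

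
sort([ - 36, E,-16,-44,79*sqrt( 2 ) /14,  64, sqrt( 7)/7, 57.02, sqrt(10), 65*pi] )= [-44, - 36, - 16, sqrt( 7) /7, E, sqrt( 10), 79*sqrt (2)/14 , 57.02, 64, 65*pi ]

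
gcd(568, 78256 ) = 8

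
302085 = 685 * 441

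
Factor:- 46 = -2^1*23^1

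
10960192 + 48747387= 59707579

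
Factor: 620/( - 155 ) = -4 = -  2^2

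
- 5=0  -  5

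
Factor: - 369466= - 2^1 * 184733^1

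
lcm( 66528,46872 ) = 2062368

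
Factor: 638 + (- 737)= - 99 = - 3^2*  11^1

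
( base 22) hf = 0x185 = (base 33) bq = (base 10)389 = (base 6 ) 1445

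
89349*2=178698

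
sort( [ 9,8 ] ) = [8,9 ] 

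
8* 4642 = 37136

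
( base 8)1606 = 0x386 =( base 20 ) 252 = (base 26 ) 18i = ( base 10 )902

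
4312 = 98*44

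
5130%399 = 342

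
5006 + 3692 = 8698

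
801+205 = 1006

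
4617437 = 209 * 22093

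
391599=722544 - 330945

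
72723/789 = 92  +  45/263= 92.17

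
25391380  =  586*43330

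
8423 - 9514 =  - 1091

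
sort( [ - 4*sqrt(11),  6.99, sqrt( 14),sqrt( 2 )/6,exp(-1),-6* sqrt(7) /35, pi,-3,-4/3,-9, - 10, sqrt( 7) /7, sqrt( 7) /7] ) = [-4*sqrt(11), - 10, -9, - 3, - 4/3,- 6*sqrt( 7 ) /35 , sqrt (2)/6,  exp(-1),sqrt ( 7)/7, sqrt( 7) /7,pi,sqrt(14 ) , 6.99 ] 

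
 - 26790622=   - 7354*3643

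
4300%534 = 28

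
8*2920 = 23360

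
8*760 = 6080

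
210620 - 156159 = 54461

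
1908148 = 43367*44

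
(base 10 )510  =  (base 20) 15A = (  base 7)1326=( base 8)776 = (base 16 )1fe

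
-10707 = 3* ( - 3569)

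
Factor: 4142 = 2^1*19^1*109^1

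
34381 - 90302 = -55921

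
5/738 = 5/738= 0.01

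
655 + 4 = 659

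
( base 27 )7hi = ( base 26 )86g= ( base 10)5580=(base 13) 2703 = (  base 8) 12714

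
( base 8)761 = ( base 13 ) 2c3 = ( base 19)173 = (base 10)497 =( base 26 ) j3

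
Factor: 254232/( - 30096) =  -2^( - 1)* 3^1*19^(-1 )*107^1 = -321/38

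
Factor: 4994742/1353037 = 2^1 *3^1 * 7^(-2)*53^ (- 1) * 521^(  -  1)*832457^1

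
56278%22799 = 10680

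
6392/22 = 290 + 6/11= 290.55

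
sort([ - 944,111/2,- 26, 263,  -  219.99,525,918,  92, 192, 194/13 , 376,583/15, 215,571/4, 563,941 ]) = [ - 944,-219.99, - 26,  194/13,583/15,111/2,92 , 571/4 , 192, 215, 263, 376,525 , 563 , 918,  941]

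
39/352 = 39/352 = 0.11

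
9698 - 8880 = 818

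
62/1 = 62 = 62.00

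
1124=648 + 476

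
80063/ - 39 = -2053+ 4/39 = -2052.90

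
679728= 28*24276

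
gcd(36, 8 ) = 4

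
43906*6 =263436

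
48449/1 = 48449 = 48449.00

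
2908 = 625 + 2283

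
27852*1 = 27852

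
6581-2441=4140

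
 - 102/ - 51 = 2/1 = 2.00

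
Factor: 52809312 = 2^5* 3^1*41^1*13417^1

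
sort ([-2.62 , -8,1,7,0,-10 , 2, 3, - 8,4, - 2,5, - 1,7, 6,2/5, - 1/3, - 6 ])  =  [ -10,-8,-8,- 6,-2.62,-2 ,-1,-1/3,0, 2/5,1,2, 3,  4,5,6,  7, 7 ]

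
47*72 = 3384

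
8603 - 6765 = 1838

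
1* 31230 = 31230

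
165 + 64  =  229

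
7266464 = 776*9364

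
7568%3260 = 1048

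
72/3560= 9/445 = 0.02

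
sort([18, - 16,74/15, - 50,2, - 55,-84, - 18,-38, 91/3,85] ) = [ - 84, - 55, - 50, - 38 , - 18, - 16,2,74/15, 18,  91/3,85 ]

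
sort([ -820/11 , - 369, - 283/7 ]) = [-369, - 820/11, - 283/7 ]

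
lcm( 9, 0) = 0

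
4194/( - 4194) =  - 1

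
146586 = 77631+68955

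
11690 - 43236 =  - 31546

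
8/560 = 1/70 =0.01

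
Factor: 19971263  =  13^1*1536251^1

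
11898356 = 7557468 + 4340888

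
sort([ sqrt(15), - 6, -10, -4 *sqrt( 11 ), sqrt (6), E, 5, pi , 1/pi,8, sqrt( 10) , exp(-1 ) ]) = [ -4*sqrt (11) , - 10, - 6,  1/pi,  exp( - 1 )  ,  sqrt(6 ),E, pi,sqrt ( 10 ) , sqrt( 15) , 5,8 ] 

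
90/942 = 15/157 = 0.10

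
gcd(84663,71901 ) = 9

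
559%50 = 9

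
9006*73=657438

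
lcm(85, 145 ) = 2465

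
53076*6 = 318456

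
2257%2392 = 2257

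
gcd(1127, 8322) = 1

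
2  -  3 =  - 1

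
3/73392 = 1/24464 = 0.00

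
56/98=4/7 = 0.57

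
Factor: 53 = 53^1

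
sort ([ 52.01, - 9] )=[ - 9, 52.01]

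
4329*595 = 2575755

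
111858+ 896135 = 1007993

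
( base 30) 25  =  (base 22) 2L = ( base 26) 2d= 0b1000001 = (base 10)65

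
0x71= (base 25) 4D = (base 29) 3q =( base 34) 3b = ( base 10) 113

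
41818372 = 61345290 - 19526918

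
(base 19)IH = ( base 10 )359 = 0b101100111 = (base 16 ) 167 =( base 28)CN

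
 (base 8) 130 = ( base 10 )88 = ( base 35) 2I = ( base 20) 48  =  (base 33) 2M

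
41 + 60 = 101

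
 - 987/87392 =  - 1 + 86405/87392 = -  0.01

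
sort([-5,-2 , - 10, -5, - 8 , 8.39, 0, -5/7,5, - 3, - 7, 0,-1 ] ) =[-10, - 8 ,-7, - 5 ,  -  5, - 3, - 2  , - 1,  -  5/7,0, 0,5, 8.39] 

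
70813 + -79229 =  - 8416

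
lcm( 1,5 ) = 5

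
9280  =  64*145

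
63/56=1 + 1/8 = 1.12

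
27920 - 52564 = - 24644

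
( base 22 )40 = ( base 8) 130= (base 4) 1120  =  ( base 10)88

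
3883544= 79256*49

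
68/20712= 17/5178 = 0.00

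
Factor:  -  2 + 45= 43 =43^1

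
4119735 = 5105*807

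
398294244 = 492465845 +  - 94171601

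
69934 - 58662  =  11272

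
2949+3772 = 6721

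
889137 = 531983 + 357154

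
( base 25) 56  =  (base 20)6B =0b10000011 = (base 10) 131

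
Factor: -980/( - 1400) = 2^(-1)*5^(-1)*7^1  =  7/10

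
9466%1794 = 496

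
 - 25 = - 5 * 5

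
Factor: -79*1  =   - 79 = - 79^1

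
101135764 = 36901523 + 64234241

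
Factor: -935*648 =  - 605880 = - 2^3*3^4*5^1*11^1* 17^1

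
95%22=7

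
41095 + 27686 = 68781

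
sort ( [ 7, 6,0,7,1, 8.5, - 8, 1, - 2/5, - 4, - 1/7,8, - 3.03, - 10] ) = [ - 10, -8, - 4,  -  3.03, - 2/5, -1/7, 0,1,1,6, 7, 7,8,8.5 ] 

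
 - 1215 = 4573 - 5788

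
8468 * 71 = 601228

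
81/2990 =81/2990=0.03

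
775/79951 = 775/79951 = 0.01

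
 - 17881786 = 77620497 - 95502283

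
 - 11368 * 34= -386512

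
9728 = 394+9334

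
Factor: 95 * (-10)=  - 950 = - 2^1*5^2*19^1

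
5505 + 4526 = 10031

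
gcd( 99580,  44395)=65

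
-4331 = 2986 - 7317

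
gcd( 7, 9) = 1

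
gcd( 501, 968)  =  1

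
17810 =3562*5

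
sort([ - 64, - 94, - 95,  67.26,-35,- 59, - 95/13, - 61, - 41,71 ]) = [ - 95,  -  94, - 64,  -  61, - 59, - 41, - 35,  -  95/13, 67.26, 71]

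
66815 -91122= -24307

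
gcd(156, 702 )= 78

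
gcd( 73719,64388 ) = 1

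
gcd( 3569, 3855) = 1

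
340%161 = 18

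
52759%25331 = 2097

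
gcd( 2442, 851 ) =37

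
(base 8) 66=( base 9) 60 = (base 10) 54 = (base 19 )2G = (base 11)4A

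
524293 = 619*847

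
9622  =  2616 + 7006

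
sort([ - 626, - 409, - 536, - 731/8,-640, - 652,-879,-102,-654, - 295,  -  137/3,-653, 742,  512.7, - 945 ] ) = [-945,-879, - 654,-653, - 652,  -  640, - 626, - 536,-409, - 295 , - 102, - 731/8, -137/3, 512.7,742]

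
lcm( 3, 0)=0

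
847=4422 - 3575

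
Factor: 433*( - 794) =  - 343802 = -2^1 * 397^1*433^1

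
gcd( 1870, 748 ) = 374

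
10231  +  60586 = 70817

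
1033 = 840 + 193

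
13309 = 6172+7137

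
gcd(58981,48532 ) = 1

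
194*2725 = 528650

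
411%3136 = 411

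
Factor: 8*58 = 464  =  2^4*29^1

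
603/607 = 603/607= 0.99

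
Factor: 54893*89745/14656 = 4926372285/14656 = 2^( - 6 ) * 3^1*5^1*17^1*31^1*193^1*229^(-1)*3229^1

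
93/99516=31/33172 = 0.00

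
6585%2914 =757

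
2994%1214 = 566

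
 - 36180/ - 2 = 18090/1 = 18090.00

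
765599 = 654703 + 110896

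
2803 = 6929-4126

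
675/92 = 7 + 31/92 = 7.34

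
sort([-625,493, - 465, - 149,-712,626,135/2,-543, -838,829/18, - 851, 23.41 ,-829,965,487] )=[ - 851, - 838, - 829,-712,  -  625, - 543, - 465, - 149,23.41,829/18,135/2,487, 493, 626, 965]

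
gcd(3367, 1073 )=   37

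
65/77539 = 65/77539  =  0.00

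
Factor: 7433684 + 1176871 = 3^1 *5^1 * 251^1*2287^1 = 8610555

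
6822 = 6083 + 739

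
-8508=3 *(-2836 ) 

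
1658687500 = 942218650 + 716468850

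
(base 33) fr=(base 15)24C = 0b1000001010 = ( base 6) 2230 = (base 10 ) 522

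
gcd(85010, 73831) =1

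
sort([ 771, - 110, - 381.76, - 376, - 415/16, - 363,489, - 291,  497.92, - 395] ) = [ - 395, - 381.76, - 376,-363, - 291, - 110, - 415/16 , 489,  497.92 , 771 ]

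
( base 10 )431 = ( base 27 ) FQ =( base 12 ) 2BB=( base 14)22B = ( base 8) 657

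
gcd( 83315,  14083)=1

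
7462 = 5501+1961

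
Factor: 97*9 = 873 = 3^2*97^1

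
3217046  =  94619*34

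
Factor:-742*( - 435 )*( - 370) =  - 2^2 * 3^1*5^2*7^1*29^1*37^1*53^1 = - 119424900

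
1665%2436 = 1665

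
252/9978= 42/1663=0.03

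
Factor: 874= 2^1*19^1*23^1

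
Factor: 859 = 859^1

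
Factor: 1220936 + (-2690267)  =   - 3^2*163259^1= -1469331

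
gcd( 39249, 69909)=21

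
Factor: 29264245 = 5^1 * 101^1*167^1*347^1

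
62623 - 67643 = -5020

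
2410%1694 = 716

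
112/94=56/47 = 1.19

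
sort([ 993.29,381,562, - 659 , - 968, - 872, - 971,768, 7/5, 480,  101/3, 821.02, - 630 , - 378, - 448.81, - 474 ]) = [ - 971, - 968, - 872, - 659, - 630, -474, - 448.81, - 378, 7/5, 101/3, 381, 480, 562,768, 821.02,993.29 ]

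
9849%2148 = 1257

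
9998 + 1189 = 11187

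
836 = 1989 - 1153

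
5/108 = 5/108= 0.05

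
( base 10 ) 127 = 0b1111111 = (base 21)61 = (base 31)43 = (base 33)3s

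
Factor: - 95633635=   -  5^1*19126727^1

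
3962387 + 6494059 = 10456446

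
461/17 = 27 + 2/17=27.12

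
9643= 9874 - 231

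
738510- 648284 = 90226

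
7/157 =7/157 = 0.04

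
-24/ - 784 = 3/98 = 0.03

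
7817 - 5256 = 2561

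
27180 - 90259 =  - 63079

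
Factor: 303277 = 13^1*41^1*569^1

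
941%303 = 32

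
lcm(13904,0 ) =0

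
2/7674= 1/3837 = 0.00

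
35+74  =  109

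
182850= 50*3657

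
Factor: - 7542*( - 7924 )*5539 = 2^3 * 3^2*7^1 * 29^1*191^1 *283^1*419^1 = 331026193512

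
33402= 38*879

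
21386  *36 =769896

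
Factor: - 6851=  - 13^1*17^1*31^1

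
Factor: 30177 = 3^2*7^1*479^1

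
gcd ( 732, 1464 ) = 732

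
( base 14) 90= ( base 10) 126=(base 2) 1111110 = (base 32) 3u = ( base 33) 3R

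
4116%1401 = 1314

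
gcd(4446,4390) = 2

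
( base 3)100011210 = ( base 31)6tp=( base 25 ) AHF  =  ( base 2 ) 1101000100010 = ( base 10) 6690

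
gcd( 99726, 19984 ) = 2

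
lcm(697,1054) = 43214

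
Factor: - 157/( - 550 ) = 2^( - 1 )*5^( - 2)*11^(  -  1)*157^1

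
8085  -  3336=4749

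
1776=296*6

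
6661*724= 4822564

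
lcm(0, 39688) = 0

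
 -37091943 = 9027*( - 4109)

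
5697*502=2859894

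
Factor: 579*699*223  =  3^2 * 193^1*223^1*233^1 = 90252783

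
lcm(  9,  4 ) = 36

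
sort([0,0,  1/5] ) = [ 0, 0, 1/5]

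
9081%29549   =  9081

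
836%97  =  60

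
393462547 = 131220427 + 262242120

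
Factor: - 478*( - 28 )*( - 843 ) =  - 2^3*3^1* 7^1*239^1*281^1 = -11282712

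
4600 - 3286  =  1314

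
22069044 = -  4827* (- 4572)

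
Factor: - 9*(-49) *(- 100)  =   - 44100 = -2^2*3^2 * 5^2*7^2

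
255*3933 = 1002915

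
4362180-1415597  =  2946583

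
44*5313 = 233772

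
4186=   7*598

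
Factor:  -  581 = -7^1*83^1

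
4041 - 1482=2559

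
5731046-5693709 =37337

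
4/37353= 4/37353 = 0.00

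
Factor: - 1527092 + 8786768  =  7259676 = 2^2 * 3^1 * 604973^1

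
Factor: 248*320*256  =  2^17*5^1 * 31^1  =  20316160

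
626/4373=626/4373 = 0.14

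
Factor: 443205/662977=63315/94711 = 3^3*5^1*7^1* 53^ (-1 )*67^1*1787^( - 1)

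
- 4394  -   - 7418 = 3024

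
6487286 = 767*8458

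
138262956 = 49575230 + 88687726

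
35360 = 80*442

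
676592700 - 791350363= -114757663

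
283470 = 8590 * 33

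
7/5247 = 7/5247 = 0.00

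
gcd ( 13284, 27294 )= 6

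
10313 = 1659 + 8654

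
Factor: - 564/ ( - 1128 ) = 2^(  -  1) = 1/2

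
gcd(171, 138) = 3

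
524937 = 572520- 47583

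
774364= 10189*76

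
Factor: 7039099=89^1*139^1*569^1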